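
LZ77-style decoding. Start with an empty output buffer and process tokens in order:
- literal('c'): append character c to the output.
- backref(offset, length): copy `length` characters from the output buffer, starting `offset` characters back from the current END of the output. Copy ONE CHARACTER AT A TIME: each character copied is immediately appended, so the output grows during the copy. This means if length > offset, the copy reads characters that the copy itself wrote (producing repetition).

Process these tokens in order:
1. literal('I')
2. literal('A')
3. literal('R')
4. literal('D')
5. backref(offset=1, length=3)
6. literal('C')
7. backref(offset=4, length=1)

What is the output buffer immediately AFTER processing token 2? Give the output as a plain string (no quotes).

Token 1: literal('I'). Output: "I"
Token 2: literal('A'). Output: "IA"

Answer: IA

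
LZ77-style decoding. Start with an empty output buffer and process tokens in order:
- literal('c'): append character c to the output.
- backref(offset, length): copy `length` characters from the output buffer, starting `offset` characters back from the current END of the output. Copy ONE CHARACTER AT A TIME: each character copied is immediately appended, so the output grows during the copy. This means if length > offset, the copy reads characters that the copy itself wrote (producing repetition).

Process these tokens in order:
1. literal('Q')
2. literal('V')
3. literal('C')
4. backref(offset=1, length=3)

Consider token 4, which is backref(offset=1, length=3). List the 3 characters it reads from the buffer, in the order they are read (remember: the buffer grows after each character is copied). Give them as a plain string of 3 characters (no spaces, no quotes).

Token 1: literal('Q'). Output: "Q"
Token 2: literal('V'). Output: "QV"
Token 3: literal('C'). Output: "QVC"
Token 4: backref(off=1, len=3). Buffer before: "QVC" (len 3)
  byte 1: read out[2]='C', append. Buffer now: "QVCC"
  byte 2: read out[3]='C', append. Buffer now: "QVCCC"
  byte 3: read out[4]='C', append. Buffer now: "QVCCCC"

Answer: CCC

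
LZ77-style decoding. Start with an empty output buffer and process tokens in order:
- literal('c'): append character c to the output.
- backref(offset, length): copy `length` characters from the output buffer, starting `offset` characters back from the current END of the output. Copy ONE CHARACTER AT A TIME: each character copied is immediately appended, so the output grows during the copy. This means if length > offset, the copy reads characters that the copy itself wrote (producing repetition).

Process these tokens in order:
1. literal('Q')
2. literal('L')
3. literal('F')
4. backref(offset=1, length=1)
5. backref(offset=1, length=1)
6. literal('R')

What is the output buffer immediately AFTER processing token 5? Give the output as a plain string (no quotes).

Token 1: literal('Q'). Output: "Q"
Token 2: literal('L'). Output: "QL"
Token 3: literal('F'). Output: "QLF"
Token 4: backref(off=1, len=1). Copied 'F' from pos 2. Output: "QLFF"
Token 5: backref(off=1, len=1). Copied 'F' from pos 3. Output: "QLFFF"

Answer: QLFFF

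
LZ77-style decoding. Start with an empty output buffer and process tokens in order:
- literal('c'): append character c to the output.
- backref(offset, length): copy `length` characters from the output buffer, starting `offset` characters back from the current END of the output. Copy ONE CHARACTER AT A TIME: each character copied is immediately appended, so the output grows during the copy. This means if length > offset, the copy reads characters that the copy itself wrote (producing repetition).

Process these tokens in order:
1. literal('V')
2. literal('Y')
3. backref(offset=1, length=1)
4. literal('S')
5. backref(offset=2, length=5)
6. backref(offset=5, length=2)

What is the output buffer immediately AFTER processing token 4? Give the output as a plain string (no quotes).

Token 1: literal('V'). Output: "V"
Token 2: literal('Y'). Output: "VY"
Token 3: backref(off=1, len=1). Copied 'Y' from pos 1. Output: "VYY"
Token 4: literal('S'). Output: "VYYS"

Answer: VYYS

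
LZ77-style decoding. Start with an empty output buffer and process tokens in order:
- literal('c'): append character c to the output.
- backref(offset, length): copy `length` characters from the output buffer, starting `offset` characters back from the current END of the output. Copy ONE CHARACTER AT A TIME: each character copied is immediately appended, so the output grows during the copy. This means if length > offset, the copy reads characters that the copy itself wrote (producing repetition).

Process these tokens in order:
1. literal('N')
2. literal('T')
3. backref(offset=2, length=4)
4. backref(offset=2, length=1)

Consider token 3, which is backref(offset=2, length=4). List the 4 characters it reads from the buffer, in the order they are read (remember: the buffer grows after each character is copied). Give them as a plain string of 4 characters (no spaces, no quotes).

Token 1: literal('N'). Output: "N"
Token 2: literal('T'). Output: "NT"
Token 3: backref(off=2, len=4). Buffer before: "NT" (len 2)
  byte 1: read out[0]='N', append. Buffer now: "NTN"
  byte 2: read out[1]='T', append. Buffer now: "NTNT"
  byte 3: read out[2]='N', append. Buffer now: "NTNTN"
  byte 4: read out[3]='T', append. Buffer now: "NTNTNT"

Answer: NTNT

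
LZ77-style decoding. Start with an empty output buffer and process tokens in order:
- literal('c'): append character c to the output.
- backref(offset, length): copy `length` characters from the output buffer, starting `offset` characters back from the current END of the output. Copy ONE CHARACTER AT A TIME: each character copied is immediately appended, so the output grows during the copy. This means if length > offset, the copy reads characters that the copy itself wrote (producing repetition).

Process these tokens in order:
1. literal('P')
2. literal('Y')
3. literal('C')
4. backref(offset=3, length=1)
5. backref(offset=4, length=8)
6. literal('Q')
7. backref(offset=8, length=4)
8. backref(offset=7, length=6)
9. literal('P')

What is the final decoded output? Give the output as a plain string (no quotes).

Answer: PYCPPYCPPYCPQYCPPCPQYCPP

Derivation:
Token 1: literal('P'). Output: "P"
Token 2: literal('Y'). Output: "PY"
Token 3: literal('C'). Output: "PYC"
Token 4: backref(off=3, len=1). Copied 'P' from pos 0. Output: "PYCP"
Token 5: backref(off=4, len=8) (overlapping!). Copied 'PYCPPYCP' from pos 0. Output: "PYCPPYCPPYCP"
Token 6: literal('Q'). Output: "PYCPPYCPPYCPQ"
Token 7: backref(off=8, len=4). Copied 'YCPP' from pos 5. Output: "PYCPPYCPPYCPQYCPP"
Token 8: backref(off=7, len=6). Copied 'CPQYCP' from pos 10. Output: "PYCPPYCPPYCPQYCPPCPQYCP"
Token 9: literal('P'). Output: "PYCPPYCPPYCPQYCPPCPQYCPP"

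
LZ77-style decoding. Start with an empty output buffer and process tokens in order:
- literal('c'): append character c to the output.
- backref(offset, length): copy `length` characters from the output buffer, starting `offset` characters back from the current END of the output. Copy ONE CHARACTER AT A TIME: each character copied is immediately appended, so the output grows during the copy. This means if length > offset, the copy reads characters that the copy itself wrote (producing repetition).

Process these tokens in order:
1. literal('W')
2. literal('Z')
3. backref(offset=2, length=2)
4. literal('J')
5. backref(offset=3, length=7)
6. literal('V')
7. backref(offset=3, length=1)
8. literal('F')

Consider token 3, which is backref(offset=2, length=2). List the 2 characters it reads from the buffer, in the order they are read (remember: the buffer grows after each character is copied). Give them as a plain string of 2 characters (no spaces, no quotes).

Token 1: literal('W'). Output: "W"
Token 2: literal('Z'). Output: "WZ"
Token 3: backref(off=2, len=2). Buffer before: "WZ" (len 2)
  byte 1: read out[0]='W', append. Buffer now: "WZW"
  byte 2: read out[1]='Z', append. Buffer now: "WZWZ"

Answer: WZ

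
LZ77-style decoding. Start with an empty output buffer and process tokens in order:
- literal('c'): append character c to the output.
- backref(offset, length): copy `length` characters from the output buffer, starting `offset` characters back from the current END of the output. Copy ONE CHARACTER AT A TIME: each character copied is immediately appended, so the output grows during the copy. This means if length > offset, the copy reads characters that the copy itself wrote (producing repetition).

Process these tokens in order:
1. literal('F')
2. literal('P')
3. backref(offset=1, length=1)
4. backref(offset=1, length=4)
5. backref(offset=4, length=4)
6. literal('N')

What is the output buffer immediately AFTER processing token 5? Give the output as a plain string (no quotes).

Token 1: literal('F'). Output: "F"
Token 2: literal('P'). Output: "FP"
Token 3: backref(off=1, len=1). Copied 'P' from pos 1. Output: "FPP"
Token 4: backref(off=1, len=4) (overlapping!). Copied 'PPPP' from pos 2. Output: "FPPPPPP"
Token 5: backref(off=4, len=4). Copied 'PPPP' from pos 3. Output: "FPPPPPPPPPP"

Answer: FPPPPPPPPPP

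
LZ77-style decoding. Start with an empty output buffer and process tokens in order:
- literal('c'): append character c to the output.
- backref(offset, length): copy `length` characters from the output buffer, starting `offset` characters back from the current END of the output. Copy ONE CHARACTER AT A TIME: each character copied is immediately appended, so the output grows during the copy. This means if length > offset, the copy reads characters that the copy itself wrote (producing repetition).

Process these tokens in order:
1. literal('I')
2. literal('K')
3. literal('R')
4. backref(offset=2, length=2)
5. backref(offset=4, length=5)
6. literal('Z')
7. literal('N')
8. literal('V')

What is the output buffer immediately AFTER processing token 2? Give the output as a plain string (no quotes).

Answer: IK

Derivation:
Token 1: literal('I'). Output: "I"
Token 2: literal('K'). Output: "IK"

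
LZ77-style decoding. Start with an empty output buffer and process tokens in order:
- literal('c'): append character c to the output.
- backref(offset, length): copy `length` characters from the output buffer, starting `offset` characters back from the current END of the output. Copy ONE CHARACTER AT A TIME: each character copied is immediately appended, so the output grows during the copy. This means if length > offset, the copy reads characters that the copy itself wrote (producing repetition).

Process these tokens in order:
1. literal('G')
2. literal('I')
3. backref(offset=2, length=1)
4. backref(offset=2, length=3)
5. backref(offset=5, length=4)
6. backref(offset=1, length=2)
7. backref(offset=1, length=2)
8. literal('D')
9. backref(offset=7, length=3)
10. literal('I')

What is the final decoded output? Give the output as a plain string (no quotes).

Token 1: literal('G'). Output: "G"
Token 2: literal('I'). Output: "GI"
Token 3: backref(off=2, len=1). Copied 'G' from pos 0. Output: "GIG"
Token 4: backref(off=2, len=3) (overlapping!). Copied 'IGI' from pos 1. Output: "GIGIGI"
Token 5: backref(off=5, len=4). Copied 'IGIG' from pos 1. Output: "GIGIGIIGIG"
Token 6: backref(off=1, len=2) (overlapping!). Copied 'GG' from pos 9. Output: "GIGIGIIGIGGG"
Token 7: backref(off=1, len=2) (overlapping!). Copied 'GG' from pos 11. Output: "GIGIGIIGIGGGGG"
Token 8: literal('D'). Output: "GIGIGIIGIGGGGGD"
Token 9: backref(off=7, len=3). Copied 'IGG' from pos 8. Output: "GIGIGIIGIGGGGGDIGG"
Token 10: literal('I'). Output: "GIGIGIIGIGGGGGDIGGI"

Answer: GIGIGIIGIGGGGGDIGGI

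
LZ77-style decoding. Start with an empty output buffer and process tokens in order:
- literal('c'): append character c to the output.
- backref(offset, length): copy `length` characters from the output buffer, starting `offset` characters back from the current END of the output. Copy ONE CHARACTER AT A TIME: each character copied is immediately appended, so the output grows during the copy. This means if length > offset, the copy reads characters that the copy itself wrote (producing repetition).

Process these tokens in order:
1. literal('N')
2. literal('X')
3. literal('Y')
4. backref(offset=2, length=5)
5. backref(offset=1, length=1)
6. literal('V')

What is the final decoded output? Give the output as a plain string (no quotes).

Answer: NXYXYXYXXV

Derivation:
Token 1: literal('N'). Output: "N"
Token 2: literal('X'). Output: "NX"
Token 3: literal('Y'). Output: "NXY"
Token 4: backref(off=2, len=5) (overlapping!). Copied 'XYXYX' from pos 1. Output: "NXYXYXYX"
Token 5: backref(off=1, len=1). Copied 'X' from pos 7. Output: "NXYXYXYXX"
Token 6: literal('V'). Output: "NXYXYXYXXV"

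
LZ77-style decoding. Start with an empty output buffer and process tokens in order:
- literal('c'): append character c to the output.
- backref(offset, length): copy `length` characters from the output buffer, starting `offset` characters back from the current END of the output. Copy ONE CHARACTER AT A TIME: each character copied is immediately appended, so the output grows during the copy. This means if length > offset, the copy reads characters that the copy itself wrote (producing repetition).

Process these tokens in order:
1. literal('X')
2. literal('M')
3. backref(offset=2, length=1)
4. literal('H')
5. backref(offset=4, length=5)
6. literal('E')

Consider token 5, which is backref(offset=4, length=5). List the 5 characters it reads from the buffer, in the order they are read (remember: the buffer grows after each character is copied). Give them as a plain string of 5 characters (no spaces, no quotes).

Token 1: literal('X'). Output: "X"
Token 2: literal('M'). Output: "XM"
Token 3: backref(off=2, len=1). Copied 'X' from pos 0. Output: "XMX"
Token 4: literal('H'). Output: "XMXH"
Token 5: backref(off=4, len=5). Buffer before: "XMXH" (len 4)
  byte 1: read out[0]='X', append. Buffer now: "XMXHX"
  byte 2: read out[1]='M', append. Buffer now: "XMXHXM"
  byte 3: read out[2]='X', append. Buffer now: "XMXHXMX"
  byte 4: read out[3]='H', append. Buffer now: "XMXHXMXH"
  byte 5: read out[4]='X', append. Buffer now: "XMXHXMXHX"

Answer: XMXHX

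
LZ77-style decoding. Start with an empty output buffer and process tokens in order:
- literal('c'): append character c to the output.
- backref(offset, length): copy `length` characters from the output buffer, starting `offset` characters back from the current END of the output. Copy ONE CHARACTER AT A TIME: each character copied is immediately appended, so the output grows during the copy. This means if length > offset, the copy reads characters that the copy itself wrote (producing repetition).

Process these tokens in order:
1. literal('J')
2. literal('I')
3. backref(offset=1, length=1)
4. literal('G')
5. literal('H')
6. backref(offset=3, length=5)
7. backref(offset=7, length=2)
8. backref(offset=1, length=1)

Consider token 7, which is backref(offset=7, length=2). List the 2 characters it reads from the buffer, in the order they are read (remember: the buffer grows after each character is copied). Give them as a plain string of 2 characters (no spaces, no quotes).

Answer: GH

Derivation:
Token 1: literal('J'). Output: "J"
Token 2: literal('I'). Output: "JI"
Token 3: backref(off=1, len=1). Copied 'I' from pos 1. Output: "JII"
Token 4: literal('G'). Output: "JIIG"
Token 5: literal('H'). Output: "JIIGH"
Token 6: backref(off=3, len=5) (overlapping!). Copied 'IGHIG' from pos 2. Output: "JIIGHIGHIG"
Token 7: backref(off=7, len=2). Buffer before: "JIIGHIGHIG" (len 10)
  byte 1: read out[3]='G', append. Buffer now: "JIIGHIGHIGG"
  byte 2: read out[4]='H', append. Buffer now: "JIIGHIGHIGGH"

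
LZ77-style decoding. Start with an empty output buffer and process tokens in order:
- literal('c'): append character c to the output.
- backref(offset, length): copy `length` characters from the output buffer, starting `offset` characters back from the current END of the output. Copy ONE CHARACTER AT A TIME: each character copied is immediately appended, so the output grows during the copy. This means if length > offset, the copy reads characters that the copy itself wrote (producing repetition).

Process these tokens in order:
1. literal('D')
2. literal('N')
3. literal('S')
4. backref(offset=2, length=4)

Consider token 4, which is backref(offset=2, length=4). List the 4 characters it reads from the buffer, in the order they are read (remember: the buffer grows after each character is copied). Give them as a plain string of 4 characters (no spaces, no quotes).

Token 1: literal('D'). Output: "D"
Token 2: literal('N'). Output: "DN"
Token 3: literal('S'). Output: "DNS"
Token 4: backref(off=2, len=4). Buffer before: "DNS" (len 3)
  byte 1: read out[1]='N', append. Buffer now: "DNSN"
  byte 2: read out[2]='S', append. Buffer now: "DNSNS"
  byte 3: read out[3]='N', append. Buffer now: "DNSNSN"
  byte 4: read out[4]='S', append. Buffer now: "DNSNSNS"

Answer: NSNS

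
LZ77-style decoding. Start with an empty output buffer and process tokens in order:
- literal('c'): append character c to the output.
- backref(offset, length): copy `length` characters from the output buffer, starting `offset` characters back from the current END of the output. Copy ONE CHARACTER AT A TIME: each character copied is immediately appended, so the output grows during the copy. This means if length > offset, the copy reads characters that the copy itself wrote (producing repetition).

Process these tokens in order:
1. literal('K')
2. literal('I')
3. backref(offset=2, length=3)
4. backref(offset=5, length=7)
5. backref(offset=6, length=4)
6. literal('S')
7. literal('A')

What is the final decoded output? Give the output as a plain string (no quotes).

Answer: KIKIKKIKIKKIIKIKSA

Derivation:
Token 1: literal('K'). Output: "K"
Token 2: literal('I'). Output: "KI"
Token 3: backref(off=2, len=3) (overlapping!). Copied 'KIK' from pos 0. Output: "KIKIK"
Token 4: backref(off=5, len=7) (overlapping!). Copied 'KIKIKKI' from pos 0. Output: "KIKIKKIKIKKI"
Token 5: backref(off=6, len=4). Copied 'IKIK' from pos 6. Output: "KIKIKKIKIKKIIKIK"
Token 6: literal('S'). Output: "KIKIKKIKIKKIIKIKS"
Token 7: literal('A'). Output: "KIKIKKIKIKKIIKIKSA"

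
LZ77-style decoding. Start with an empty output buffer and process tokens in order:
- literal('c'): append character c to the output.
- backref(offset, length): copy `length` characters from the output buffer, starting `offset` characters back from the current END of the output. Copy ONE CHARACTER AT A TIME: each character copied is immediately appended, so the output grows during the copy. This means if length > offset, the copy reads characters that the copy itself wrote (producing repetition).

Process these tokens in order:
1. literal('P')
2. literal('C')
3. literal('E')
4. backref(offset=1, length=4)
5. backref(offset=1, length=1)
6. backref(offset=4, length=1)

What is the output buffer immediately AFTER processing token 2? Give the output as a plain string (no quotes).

Token 1: literal('P'). Output: "P"
Token 2: literal('C'). Output: "PC"

Answer: PC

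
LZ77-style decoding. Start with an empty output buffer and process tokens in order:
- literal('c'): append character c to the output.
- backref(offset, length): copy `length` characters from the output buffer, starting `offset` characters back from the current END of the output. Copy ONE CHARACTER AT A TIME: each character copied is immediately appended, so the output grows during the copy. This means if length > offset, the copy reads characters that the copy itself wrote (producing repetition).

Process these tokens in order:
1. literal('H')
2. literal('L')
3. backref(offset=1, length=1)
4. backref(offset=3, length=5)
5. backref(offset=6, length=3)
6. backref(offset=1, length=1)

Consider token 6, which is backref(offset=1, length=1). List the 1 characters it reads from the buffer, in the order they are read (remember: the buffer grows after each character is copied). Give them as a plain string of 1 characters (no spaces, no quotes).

Token 1: literal('H'). Output: "H"
Token 2: literal('L'). Output: "HL"
Token 3: backref(off=1, len=1). Copied 'L' from pos 1. Output: "HLL"
Token 4: backref(off=3, len=5) (overlapping!). Copied 'HLLHL' from pos 0. Output: "HLLHLLHL"
Token 5: backref(off=6, len=3). Copied 'LHL' from pos 2. Output: "HLLHLLHLLHL"
Token 6: backref(off=1, len=1). Buffer before: "HLLHLLHLLHL" (len 11)
  byte 1: read out[10]='L', append. Buffer now: "HLLHLLHLLHLL"

Answer: L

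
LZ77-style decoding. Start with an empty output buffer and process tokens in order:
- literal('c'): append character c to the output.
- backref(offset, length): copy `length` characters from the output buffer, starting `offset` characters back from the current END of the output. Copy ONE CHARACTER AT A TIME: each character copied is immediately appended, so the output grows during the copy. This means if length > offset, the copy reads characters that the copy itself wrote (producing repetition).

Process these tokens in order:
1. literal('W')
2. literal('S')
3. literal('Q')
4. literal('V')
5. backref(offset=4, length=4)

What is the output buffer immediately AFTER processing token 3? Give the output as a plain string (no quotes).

Answer: WSQ

Derivation:
Token 1: literal('W'). Output: "W"
Token 2: literal('S'). Output: "WS"
Token 3: literal('Q'). Output: "WSQ"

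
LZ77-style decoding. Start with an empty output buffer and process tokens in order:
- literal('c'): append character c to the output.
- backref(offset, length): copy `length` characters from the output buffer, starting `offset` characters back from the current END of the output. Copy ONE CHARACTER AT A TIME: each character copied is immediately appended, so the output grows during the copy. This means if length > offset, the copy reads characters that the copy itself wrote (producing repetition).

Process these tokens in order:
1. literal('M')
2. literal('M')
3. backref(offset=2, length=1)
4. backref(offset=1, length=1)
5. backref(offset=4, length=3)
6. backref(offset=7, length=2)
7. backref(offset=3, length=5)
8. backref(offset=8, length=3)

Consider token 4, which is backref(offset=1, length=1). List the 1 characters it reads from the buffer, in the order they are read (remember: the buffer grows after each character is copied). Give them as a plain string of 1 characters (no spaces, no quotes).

Token 1: literal('M'). Output: "M"
Token 2: literal('M'). Output: "MM"
Token 3: backref(off=2, len=1). Copied 'M' from pos 0. Output: "MMM"
Token 4: backref(off=1, len=1). Buffer before: "MMM" (len 3)
  byte 1: read out[2]='M', append. Buffer now: "MMMM"

Answer: M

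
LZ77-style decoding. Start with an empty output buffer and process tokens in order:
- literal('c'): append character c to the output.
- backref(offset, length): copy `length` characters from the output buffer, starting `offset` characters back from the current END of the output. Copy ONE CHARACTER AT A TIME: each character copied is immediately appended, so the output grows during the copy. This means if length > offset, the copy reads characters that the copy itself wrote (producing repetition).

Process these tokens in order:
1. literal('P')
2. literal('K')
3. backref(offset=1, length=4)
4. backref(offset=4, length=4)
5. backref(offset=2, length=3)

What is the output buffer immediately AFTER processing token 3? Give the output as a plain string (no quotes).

Answer: PKKKKK

Derivation:
Token 1: literal('P'). Output: "P"
Token 2: literal('K'). Output: "PK"
Token 3: backref(off=1, len=4) (overlapping!). Copied 'KKKK' from pos 1. Output: "PKKKKK"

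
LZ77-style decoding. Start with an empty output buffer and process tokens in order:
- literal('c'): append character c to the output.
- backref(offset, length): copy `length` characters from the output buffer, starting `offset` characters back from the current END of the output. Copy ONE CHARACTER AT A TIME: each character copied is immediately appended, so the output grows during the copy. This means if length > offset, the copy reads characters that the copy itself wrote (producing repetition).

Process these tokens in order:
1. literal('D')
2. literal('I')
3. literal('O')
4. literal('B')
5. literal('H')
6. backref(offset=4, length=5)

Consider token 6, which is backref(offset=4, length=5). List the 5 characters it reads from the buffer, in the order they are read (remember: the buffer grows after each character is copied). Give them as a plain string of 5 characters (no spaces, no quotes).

Answer: IOBHI

Derivation:
Token 1: literal('D'). Output: "D"
Token 2: literal('I'). Output: "DI"
Token 3: literal('O'). Output: "DIO"
Token 4: literal('B'). Output: "DIOB"
Token 5: literal('H'). Output: "DIOBH"
Token 6: backref(off=4, len=5). Buffer before: "DIOBH" (len 5)
  byte 1: read out[1]='I', append. Buffer now: "DIOBHI"
  byte 2: read out[2]='O', append. Buffer now: "DIOBHIO"
  byte 3: read out[3]='B', append. Buffer now: "DIOBHIOB"
  byte 4: read out[4]='H', append. Buffer now: "DIOBHIOBH"
  byte 5: read out[5]='I', append. Buffer now: "DIOBHIOBHI"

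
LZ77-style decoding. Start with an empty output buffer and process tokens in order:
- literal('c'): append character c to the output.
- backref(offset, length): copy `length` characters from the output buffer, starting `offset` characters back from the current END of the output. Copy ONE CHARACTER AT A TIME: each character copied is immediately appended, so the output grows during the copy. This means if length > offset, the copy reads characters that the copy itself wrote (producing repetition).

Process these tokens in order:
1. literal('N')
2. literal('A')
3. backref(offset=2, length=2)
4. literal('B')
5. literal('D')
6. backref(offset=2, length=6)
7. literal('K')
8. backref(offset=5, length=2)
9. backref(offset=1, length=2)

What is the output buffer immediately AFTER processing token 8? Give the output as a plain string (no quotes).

Answer: NANABDBDBDBDKBD

Derivation:
Token 1: literal('N'). Output: "N"
Token 2: literal('A'). Output: "NA"
Token 3: backref(off=2, len=2). Copied 'NA' from pos 0. Output: "NANA"
Token 4: literal('B'). Output: "NANAB"
Token 5: literal('D'). Output: "NANABD"
Token 6: backref(off=2, len=6) (overlapping!). Copied 'BDBDBD' from pos 4. Output: "NANABDBDBDBD"
Token 7: literal('K'). Output: "NANABDBDBDBDK"
Token 8: backref(off=5, len=2). Copied 'BD' from pos 8. Output: "NANABDBDBDBDKBD"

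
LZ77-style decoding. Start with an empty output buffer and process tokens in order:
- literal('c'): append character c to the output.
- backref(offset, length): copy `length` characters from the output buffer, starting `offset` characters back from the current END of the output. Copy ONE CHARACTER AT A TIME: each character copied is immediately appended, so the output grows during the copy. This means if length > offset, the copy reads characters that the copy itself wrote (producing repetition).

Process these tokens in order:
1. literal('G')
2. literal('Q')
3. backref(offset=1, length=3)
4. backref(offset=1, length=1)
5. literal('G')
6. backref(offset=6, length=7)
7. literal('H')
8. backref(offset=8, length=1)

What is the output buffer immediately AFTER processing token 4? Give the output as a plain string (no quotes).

Token 1: literal('G'). Output: "G"
Token 2: literal('Q'). Output: "GQ"
Token 3: backref(off=1, len=3) (overlapping!). Copied 'QQQ' from pos 1. Output: "GQQQQ"
Token 4: backref(off=1, len=1). Copied 'Q' from pos 4. Output: "GQQQQQ"

Answer: GQQQQQ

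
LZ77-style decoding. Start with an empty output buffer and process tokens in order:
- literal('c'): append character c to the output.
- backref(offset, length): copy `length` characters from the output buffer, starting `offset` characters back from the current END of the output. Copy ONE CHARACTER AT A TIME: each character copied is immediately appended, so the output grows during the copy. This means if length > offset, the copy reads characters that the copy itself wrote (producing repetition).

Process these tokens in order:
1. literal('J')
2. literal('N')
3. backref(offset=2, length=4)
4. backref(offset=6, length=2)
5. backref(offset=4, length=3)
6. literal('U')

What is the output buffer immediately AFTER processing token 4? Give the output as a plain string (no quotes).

Token 1: literal('J'). Output: "J"
Token 2: literal('N'). Output: "JN"
Token 3: backref(off=2, len=4) (overlapping!). Copied 'JNJN' from pos 0. Output: "JNJNJN"
Token 4: backref(off=6, len=2). Copied 'JN' from pos 0. Output: "JNJNJNJN"

Answer: JNJNJNJN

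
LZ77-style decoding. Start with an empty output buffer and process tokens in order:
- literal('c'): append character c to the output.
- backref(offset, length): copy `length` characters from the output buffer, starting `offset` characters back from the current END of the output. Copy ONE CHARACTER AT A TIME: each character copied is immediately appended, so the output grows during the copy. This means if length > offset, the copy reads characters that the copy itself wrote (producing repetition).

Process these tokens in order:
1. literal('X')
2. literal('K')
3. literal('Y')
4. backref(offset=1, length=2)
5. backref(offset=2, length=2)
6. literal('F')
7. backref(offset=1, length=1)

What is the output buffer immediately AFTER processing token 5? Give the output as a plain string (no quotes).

Token 1: literal('X'). Output: "X"
Token 2: literal('K'). Output: "XK"
Token 3: literal('Y'). Output: "XKY"
Token 4: backref(off=1, len=2) (overlapping!). Copied 'YY' from pos 2. Output: "XKYYY"
Token 5: backref(off=2, len=2). Copied 'YY' from pos 3. Output: "XKYYYYY"

Answer: XKYYYYY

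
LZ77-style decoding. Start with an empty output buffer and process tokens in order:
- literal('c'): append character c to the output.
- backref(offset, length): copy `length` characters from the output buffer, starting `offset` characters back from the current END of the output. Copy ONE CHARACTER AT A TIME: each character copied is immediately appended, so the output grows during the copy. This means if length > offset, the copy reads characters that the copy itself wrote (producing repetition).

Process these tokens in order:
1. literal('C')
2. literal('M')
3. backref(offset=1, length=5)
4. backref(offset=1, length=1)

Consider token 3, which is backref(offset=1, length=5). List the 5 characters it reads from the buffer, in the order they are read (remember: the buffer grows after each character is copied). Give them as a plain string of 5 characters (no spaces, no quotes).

Token 1: literal('C'). Output: "C"
Token 2: literal('M'). Output: "CM"
Token 3: backref(off=1, len=5). Buffer before: "CM" (len 2)
  byte 1: read out[1]='M', append. Buffer now: "CMM"
  byte 2: read out[2]='M', append. Buffer now: "CMMM"
  byte 3: read out[3]='M', append. Buffer now: "CMMMM"
  byte 4: read out[4]='M', append. Buffer now: "CMMMMM"
  byte 5: read out[5]='M', append. Buffer now: "CMMMMMM"

Answer: MMMMM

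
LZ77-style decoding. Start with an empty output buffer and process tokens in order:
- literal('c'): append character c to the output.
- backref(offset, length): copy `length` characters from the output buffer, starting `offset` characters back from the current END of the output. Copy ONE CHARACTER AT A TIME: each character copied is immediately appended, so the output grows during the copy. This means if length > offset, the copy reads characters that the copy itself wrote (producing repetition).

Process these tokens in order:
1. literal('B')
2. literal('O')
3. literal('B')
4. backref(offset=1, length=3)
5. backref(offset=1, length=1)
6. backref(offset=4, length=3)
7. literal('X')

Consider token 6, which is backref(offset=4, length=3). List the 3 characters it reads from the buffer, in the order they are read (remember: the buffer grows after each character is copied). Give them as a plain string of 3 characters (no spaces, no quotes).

Answer: BBB

Derivation:
Token 1: literal('B'). Output: "B"
Token 2: literal('O'). Output: "BO"
Token 3: literal('B'). Output: "BOB"
Token 4: backref(off=1, len=3) (overlapping!). Copied 'BBB' from pos 2. Output: "BOBBBB"
Token 5: backref(off=1, len=1). Copied 'B' from pos 5. Output: "BOBBBBB"
Token 6: backref(off=4, len=3). Buffer before: "BOBBBBB" (len 7)
  byte 1: read out[3]='B', append. Buffer now: "BOBBBBBB"
  byte 2: read out[4]='B', append. Buffer now: "BOBBBBBBB"
  byte 3: read out[5]='B', append. Buffer now: "BOBBBBBBBB"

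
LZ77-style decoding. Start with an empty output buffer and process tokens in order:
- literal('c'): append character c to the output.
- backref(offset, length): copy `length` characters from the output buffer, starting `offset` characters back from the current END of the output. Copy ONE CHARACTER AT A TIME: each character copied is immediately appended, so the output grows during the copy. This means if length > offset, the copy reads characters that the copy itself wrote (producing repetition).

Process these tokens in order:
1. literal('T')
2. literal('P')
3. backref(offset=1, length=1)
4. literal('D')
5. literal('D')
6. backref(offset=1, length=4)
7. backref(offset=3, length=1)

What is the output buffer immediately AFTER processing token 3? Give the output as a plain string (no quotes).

Token 1: literal('T'). Output: "T"
Token 2: literal('P'). Output: "TP"
Token 3: backref(off=1, len=1). Copied 'P' from pos 1. Output: "TPP"

Answer: TPP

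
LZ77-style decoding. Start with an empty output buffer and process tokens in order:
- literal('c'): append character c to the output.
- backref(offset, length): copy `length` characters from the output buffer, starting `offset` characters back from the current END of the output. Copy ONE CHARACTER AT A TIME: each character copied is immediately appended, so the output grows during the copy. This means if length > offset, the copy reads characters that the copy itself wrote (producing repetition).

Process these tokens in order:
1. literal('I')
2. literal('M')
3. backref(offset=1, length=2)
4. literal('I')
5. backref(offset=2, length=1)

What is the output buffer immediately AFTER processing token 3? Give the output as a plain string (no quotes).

Token 1: literal('I'). Output: "I"
Token 2: literal('M'). Output: "IM"
Token 3: backref(off=1, len=2) (overlapping!). Copied 'MM' from pos 1. Output: "IMMM"

Answer: IMMM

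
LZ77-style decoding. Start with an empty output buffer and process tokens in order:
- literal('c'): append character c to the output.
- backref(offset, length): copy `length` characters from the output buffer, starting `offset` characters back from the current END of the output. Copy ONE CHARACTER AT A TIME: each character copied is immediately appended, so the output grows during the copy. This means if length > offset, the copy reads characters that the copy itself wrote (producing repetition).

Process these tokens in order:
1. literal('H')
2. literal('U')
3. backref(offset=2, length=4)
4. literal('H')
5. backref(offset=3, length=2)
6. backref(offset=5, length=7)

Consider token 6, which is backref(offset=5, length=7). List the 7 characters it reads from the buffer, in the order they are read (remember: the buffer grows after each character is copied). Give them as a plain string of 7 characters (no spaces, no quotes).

Token 1: literal('H'). Output: "H"
Token 2: literal('U'). Output: "HU"
Token 3: backref(off=2, len=4) (overlapping!). Copied 'HUHU' from pos 0. Output: "HUHUHU"
Token 4: literal('H'). Output: "HUHUHUH"
Token 5: backref(off=3, len=2). Copied 'HU' from pos 4. Output: "HUHUHUHHU"
Token 6: backref(off=5, len=7). Buffer before: "HUHUHUHHU" (len 9)
  byte 1: read out[4]='H', append. Buffer now: "HUHUHUHHUH"
  byte 2: read out[5]='U', append. Buffer now: "HUHUHUHHUHU"
  byte 3: read out[6]='H', append. Buffer now: "HUHUHUHHUHUH"
  byte 4: read out[7]='H', append. Buffer now: "HUHUHUHHUHUHH"
  byte 5: read out[8]='U', append. Buffer now: "HUHUHUHHUHUHHU"
  byte 6: read out[9]='H', append. Buffer now: "HUHUHUHHUHUHHUH"
  byte 7: read out[10]='U', append. Buffer now: "HUHUHUHHUHUHHUHU"

Answer: HUHHUHU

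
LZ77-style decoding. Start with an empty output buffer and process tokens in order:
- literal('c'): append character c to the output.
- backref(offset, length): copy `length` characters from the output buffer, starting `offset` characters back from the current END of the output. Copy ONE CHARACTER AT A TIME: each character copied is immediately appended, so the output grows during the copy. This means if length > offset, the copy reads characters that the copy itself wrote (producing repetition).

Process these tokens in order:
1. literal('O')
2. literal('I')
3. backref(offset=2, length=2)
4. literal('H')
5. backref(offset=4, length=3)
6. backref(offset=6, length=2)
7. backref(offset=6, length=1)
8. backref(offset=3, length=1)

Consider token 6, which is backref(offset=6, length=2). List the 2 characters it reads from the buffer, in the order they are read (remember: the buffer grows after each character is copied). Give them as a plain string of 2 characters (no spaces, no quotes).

Token 1: literal('O'). Output: "O"
Token 2: literal('I'). Output: "OI"
Token 3: backref(off=2, len=2). Copied 'OI' from pos 0. Output: "OIOI"
Token 4: literal('H'). Output: "OIOIH"
Token 5: backref(off=4, len=3). Copied 'IOI' from pos 1. Output: "OIOIHIOI"
Token 6: backref(off=6, len=2). Buffer before: "OIOIHIOI" (len 8)
  byte 1: read out[2]='O', append. Buffer now: "OIOIHIOIO"
  byte 2: read out[3]='I', append. Buffer now: "OIOIHIOIOI"

Answer: OI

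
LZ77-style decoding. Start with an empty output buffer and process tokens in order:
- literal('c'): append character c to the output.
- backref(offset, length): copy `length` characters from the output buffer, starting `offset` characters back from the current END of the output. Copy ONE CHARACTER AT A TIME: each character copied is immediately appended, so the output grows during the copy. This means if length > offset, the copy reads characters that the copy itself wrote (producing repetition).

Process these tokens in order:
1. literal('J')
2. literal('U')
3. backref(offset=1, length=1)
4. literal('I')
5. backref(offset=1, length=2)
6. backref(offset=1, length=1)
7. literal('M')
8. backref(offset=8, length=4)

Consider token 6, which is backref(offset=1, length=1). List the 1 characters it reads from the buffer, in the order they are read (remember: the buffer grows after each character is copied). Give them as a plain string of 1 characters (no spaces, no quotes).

Answer: I

Derivation:
Token 1: literal('J'). Output: "J"
Token 2: literal('U'). Output: "JU"
Token 3: backref(off=1, len=1). Copied 'U' from pos 1. Output: "JUU"
Token 4: literal('I'). Output: "JUUI"
Token 5: backref(off=1, len=2) (overlapping!). Copied 'II' from pos 3. Output: "JUUIII"
Token 6: backref(off=1, len=1). Buffer before: "JUUIII" (len 6)
  byte 1: read out[5]='I', append. Buffer now: "JUUIIII"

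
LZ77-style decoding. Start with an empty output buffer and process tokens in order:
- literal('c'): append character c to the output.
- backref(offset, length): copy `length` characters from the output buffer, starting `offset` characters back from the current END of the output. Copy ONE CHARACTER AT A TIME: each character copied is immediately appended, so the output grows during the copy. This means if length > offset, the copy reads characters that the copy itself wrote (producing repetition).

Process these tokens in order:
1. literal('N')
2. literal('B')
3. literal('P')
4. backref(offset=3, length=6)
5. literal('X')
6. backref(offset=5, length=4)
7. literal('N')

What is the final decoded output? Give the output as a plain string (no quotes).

Token 1: literal('N'). Output: "N"
Token 2: literal('B'). Output: "NB"
Token 3: literal('P'). Output: "NBP"
Token 4: backref(off=3, len=6) (overlapping!). Copied 'NBPNBP' from pos 0. Output: "NBPNBPNBP"
Token 5: literal('X'). Output: "NBPNBPNBPX"
Token 6: backref(off=5, len=4). Copied 'PNBP' from pos 5. Output: "NBPNBPNBPXPNBP"
Token 7: literal('N'). Output: "NBPNBPNBPXPNBPN"

Answer: NBPNBPNBPXPNBPN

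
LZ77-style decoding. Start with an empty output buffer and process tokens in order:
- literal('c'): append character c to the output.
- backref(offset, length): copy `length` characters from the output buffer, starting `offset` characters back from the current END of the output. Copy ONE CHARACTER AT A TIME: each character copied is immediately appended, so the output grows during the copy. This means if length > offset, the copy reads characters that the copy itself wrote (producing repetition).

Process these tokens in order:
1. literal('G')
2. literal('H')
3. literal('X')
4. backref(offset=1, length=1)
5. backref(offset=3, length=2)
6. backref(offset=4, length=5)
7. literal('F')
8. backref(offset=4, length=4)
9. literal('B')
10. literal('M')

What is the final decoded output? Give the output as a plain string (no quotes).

Token 1: literal('G'). Output: "G"
Token 2: literal('H'). Output: "GH"
Token 3: literal('X'). Output: "GHX"
Token 4: backref(off=1, len=1). Copied 'X' from pos 2. Output: "GHXX"
Token 5: backref(off=3, len=2). Copied 'HX' from pos 1. Output: "GHXXHX"
Token 6: backref(off=4, len=5) (overlapping!). Copied 'XXHXX' from pos 2. Output: "GHXXHXXXHXX"
Token 7: literal('F'). Output: "GHXXHXXXHXXF"
Token 8: backref(off=4, len=4). Copied 'HXXF' from pos 8. Output: "GHXXHXXXHXXFHXXF"
Token 9: literal('B'). Output: "GHXXHXXXHXXFHXXFB"
Token 10: literal('M'). Output: "GHXXHXXXHXXFHXXFBM"

Answer: GHXXHXXXHXXFHXXFBM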